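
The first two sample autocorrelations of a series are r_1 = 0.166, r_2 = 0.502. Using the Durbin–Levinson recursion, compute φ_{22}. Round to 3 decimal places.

0.488

φ_{22} = (r_2 − r_1²) / (1 − r_1²)
r_1² = (0.166)² = 0.027556
Numerator = 0.502 − 0.0276 = 0.4744; denominator = 1 − 0.0276 = 0.9724
φ_{22} = 0.4744 / 0.9724 = 0.488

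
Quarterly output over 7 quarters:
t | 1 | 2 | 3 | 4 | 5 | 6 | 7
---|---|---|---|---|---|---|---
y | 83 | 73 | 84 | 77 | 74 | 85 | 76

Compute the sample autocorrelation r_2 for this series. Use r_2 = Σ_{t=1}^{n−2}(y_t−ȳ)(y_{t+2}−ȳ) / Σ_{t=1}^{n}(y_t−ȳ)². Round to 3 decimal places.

0.064

Mean ȳ = (83 + 73 + 84 + 77 + 74 + 85 + 76)/7 = 78.8571
Deviations from mean: 4.1429, -5.8571, 5.1429, -1.8571, -4.8571, 6.1429, -2.8571
Σ(y_t−ȳ)(y_{t+2}−ȳ) = (21.3061) + (10.8776) + (-24.9796) + (-11.4082) + (13.8776) = 9.6735
Denominator Σ(y_t−ȳ)² = 150.8571
r_2 = 9.6735 / 150.8571 = 0.064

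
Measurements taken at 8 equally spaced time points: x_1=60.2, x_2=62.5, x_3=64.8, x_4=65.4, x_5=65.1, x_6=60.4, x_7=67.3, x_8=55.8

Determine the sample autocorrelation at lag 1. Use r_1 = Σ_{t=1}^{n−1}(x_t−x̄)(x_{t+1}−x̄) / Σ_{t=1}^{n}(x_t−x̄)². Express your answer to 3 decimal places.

Mean x̄ = (60.2 + 62.5 + 64.8 + 65.4 + 65.1 + 60.4 + 67.3 + 55.8)/8 = 62.6875
Deviations from mean: -2.4875, -0.1875, 2.1125, 2.7125, 2.4125, -2.2875, 4.6125, -6.8875
Σ(x_t−x̄)(x_{t+1}−x̄) = (0.4664) + (-0.3961) + (5.7302) + (6.5439) + (-5.5186) + (-10.5511) + (-31.7686) = -35.4939
Denominator Σ(x_t−x̄)² = 97.8088
r_1 = -35.4939 / 97.8088 = -0.363

-0.363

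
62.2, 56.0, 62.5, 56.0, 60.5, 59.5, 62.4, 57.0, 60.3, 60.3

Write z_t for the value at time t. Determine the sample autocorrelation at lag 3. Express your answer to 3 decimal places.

-0.408

Mean z̄ = (62.2 + 56.0 + 62.5 + 56.0 + 60.5 + 59.5 + 62.4 + 57.0 + 60.3 + 60.3)/10 = 59.6700
Σ(z_t−z̄)(z_{t+3}−z̄) = (-9.2851) + (-3.0461) + (-0.4811) + (-10.0191) + (-2.2161) + (-0.1071) + (1.7199) = -23.4347
Denominator Σ(z_t−z̄)² = 57.4410
r_3 = -23.4347 / 57.4410 = -0.408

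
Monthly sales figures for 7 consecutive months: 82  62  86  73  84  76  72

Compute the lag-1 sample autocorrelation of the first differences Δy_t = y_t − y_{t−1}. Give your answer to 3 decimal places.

-0.730

First differences Δy: -20, 24, -13, 11, -8, -4
Mean of differences = -1.6667
Numerator Σ(Δy_t−Δȳ)(Δy_{t+1}−Δȳ) = -970.4444
Denominator Σ(Δy_t−Δȳ)² = 1329.3333
r_1(Δy) = -970.4444 / 1329.3333 = -0.730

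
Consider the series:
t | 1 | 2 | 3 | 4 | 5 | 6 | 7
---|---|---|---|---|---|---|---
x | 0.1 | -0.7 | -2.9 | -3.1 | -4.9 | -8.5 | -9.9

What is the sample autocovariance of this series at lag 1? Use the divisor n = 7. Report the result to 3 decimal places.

6.834

Mean x̄ = (0.1 − 0.7 − 2.9 − 3.1 − 4.9 − 8.5 − 9.9)/7 = -4.2714
Σ_{t=1}^{6}(x_t−x̄)(x_{t+1}−x̄) = 47.8392
γ_1 = 47.8392 / 7 = 6.834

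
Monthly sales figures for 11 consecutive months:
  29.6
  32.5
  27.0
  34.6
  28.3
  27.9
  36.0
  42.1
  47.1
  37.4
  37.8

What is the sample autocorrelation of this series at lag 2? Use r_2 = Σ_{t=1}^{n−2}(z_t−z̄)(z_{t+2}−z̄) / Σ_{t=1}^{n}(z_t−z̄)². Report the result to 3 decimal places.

0.261

Mean z̄ = (29.6 + 32.5 + 27.0 + 34.6 + 28.3 + 27.9 + 36.0 + 42.1 + 47.1 + 37.4 + 37.8)/11 = 34.5727
Numerator Σ_{t=1}^{9}(z_t−z̄)(z_{t+2}−z̄) = 105.3303
Denominator Σ(z_t−z̄)² = 404.2818
r_2 = 105.3303 / 404.2818 = 0.261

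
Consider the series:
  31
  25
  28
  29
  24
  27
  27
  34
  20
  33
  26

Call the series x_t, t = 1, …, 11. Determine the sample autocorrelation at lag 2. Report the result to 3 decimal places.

Mean x̄ = (31 + 25 + 28 + 29 + 24 + 27 + 27 + 34 + 20 + 33 + 26)/11 = 27.6364
Numerator Σ_{t=1}^{9}(x_t−x̄)(x_{t+2}−x̄) = 45.1901
Denominator Σ(x_t−x̄)² = 164.5455
r_2 = 45.1901 / 164.5455 = 0.275

0.275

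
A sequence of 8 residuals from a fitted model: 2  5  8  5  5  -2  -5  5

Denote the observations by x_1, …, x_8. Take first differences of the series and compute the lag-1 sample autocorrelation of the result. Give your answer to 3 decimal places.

-0.027

First differences Δx: 3, 3, -3, 0, -7, -3, 10
Mean of differences = 0.4286
Numerator Σ(Δx_t−Δx̄)(Δx_{t+1}−Δx̄) = -4.8980
Denominator Σ(Δx_t−Δx̄)² = 183.7143
r_1(Δx) = -4.8980 / 183.7143 = -0.027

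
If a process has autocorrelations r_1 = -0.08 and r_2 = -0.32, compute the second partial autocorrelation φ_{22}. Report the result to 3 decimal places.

-0.329

φ_{22} = (r_2 − r_1²) / (1 − r_1²)
r_1² = (-0.08)² = 0.0064
Numerator = -0.32 − 0.0064 = -0.3264; denominator = 1 − 0.0064 = 0.9936
φ_{22} = -0.3264 / 0.9936 = -0.329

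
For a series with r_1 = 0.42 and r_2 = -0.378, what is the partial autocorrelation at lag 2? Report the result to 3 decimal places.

φ_{22} = (r_2 − r_1²) / (1 − r_1²)
r_1² = (0.42)² = 0.1764
Numerator = -0.378 − 0.1764 = -0.5544; denominator = 1 − 0.1764 = 0.8236
φ_{22} = -0.5544 / 0.8236 = -0.673

-0.673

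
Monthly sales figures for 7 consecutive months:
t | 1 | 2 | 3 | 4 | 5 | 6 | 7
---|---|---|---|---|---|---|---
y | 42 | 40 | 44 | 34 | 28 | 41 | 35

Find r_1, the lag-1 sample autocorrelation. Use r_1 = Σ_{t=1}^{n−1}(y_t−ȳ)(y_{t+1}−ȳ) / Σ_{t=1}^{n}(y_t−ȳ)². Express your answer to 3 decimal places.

-0.021

Mean ȳ = (42 + 40 + 44 + 34 + 28 + 41 + 35)/7 = 37.7143
Deviations from mean: 4.2857, 2.2857, 6.2857, -3.7143, -9.7143, 3.2857, -2.7143
Numerator Σ_{t=1}^{6}(y_t−ȳ)(y_{t+1}−ȳ) = -3.9388
Denominator Σ(y_t−ȳ)² = 189.4286
r_1 = -3.9388 / 189.4286 = -0.021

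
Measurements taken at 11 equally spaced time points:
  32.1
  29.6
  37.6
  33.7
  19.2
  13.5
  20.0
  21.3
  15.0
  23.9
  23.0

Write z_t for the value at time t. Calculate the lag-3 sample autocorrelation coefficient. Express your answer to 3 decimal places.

Mean z̄ = (32.1 + 29.6 + 37.6 + 33.7 + 19.2 + 13.5 + 20.0 + 21.3 + 15.0 + 23.9 + 23.0)/11 = 24.4455
Numerator Σ_{t=1}^{8}(z_t−z̄)(z_{t+3}−z̄) = -14.4662
Denominator Σ(z_t−z̄)² = 612.4273
r_3 = -14.4662 / 612.4273 = -0.024

-0.024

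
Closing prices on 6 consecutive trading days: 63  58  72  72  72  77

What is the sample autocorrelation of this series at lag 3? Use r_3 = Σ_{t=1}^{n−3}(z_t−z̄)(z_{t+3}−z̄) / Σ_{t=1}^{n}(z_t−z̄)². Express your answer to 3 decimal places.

-0.109

Mean z̄ = (63 + 58 + 72 + 72 + 72 + 77)/6 = 69.0000
Deviations from mean: -6.0000, -11.0000, 3.0000, 3.0000, 3.0000, 8.0000
Σ(z_t−z̄)(z_{t+3}−z̄) = (-18.0000) + (-33.0000) + (24.0000) = -27.0000
Denominator Σ(z_t−z̄)² = 248.0000
r_3 = -27.0000 / 248.0000 = -0.109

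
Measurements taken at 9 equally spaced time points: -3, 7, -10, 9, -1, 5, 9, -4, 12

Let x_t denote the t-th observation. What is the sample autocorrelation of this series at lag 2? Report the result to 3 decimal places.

0.409

Mean x̄ = (-3 + 7 − 10 + 9 − 1 + 5 + 9 − 4 + 12)/9 = 2.6667
Σ(x_t−x̄)(x_{t+2}−x̄) = (71.7778) + (27.4444) + (46.4444) + (14.7778) + (-23.2222) + (-15.5556) + (59.1111) = 180.7778
Denominator Σ(x_t−x̄)² = 442.0000
r_2 = 180.7778 / 442.0000 = 0.409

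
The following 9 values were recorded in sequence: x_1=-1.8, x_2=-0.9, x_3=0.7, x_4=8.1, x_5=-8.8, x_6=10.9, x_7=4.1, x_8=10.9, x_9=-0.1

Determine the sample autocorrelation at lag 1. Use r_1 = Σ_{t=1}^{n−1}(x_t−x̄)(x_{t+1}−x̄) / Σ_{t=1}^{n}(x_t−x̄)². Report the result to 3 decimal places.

Mean x̄ = (-1.8 − 0.9 + 0.7 + 8.1 − 8.8 + 10.9 + 4.1 + 10.9 − 0.1)/9 = 2.5667
Numerator Σ_{t=1}^{8}(x_t−x̄)(x_{t+1}−x̄) = -143.0044
Denominator Σ(x_t−x̄)² = 342.7400
r_1 = -143.0044 / 342.7400 = -0.417

-0.417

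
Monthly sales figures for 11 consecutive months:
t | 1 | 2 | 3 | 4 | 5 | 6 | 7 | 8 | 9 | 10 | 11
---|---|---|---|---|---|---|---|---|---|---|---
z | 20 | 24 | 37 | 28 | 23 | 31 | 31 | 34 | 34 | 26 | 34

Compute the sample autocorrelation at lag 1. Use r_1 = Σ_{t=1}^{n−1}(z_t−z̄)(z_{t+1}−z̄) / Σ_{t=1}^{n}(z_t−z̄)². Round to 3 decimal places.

Mean z̄ = (20 + 24 + 37 + 28 + 23 + 31 + 31 + 34 + 34 + 26 + 34)/11 = 29.2727
Numerator Σ_{t=1}^{10}(z_t−z̄)(z_{t+1}−z̄) = -1.9835
Denominator Σ(z_t−z̄)² = 298.1818
r_1 = -1.9835 / 298.1818 = -0.007

-0.007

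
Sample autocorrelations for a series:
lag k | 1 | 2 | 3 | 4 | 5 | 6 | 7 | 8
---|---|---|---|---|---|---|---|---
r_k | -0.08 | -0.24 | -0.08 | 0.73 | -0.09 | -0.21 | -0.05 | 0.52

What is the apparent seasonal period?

4

The largest autocorrelation is r_4 = 0.73, with a weaker echo at lag 8 (0.52); the remaining lags stay at or below -0.05.
The dominant spike at lag 4 indicates a seasonal period of 4.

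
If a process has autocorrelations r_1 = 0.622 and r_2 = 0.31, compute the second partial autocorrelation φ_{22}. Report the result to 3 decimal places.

φ_{22} = (r_2 − r_1²) / (1 − r_1²)
r_1² = (0.622)² = 0.386884
Numerator = 0.31 − 0.3869 = -0.0769; denominator = 1 − 0.3869 = 0.6131
φ_{22} = -0.0769 / 0.6131 = -0.125

-0.125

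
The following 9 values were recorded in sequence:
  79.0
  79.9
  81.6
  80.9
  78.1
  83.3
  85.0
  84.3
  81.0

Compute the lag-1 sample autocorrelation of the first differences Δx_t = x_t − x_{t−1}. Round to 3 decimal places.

First differences Δx: 0.9, 1.7, -0.7, -2.8, 5.2, 1.7, -0.7, -3.3
Mean of differences = 0.2500
Numerator Σ(Δx_t−Δx̄)(Δx_{t+1}−Δx̄) = -3.4625
Denominator Σ(Δx_t−Δx̄)² = 52.8400
r_1(Δx) = -3.4625 / 52.8400 = -0.066

-0.066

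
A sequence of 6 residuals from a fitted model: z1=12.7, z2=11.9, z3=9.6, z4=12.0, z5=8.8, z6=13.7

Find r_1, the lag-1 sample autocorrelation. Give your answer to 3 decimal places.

Mean z̄ = (12.7 + 11.9 + 9.6 + 12.0 + 8.8 + 13.7)/6 = 11.4500
Deviations from mean: 1.2500, 0.4500, -1.8500, 0.5500, -2.6500, 2.2500
Σ(z_t−z̄)(z_{t+1}−z̄) = (0.5625) + (-0.8325) + (-1.0175) + (-1.4575) + (-5.9625) = -8.7075
Denominator Σ(z_t−z̄)² = 17.5750
r_1 = -8.7075 / 17.5750 = -0.495

-0.495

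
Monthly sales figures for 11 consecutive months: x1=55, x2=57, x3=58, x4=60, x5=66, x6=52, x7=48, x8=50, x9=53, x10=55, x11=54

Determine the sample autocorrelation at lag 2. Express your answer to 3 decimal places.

Mean x̄ = (55 + 57 + 58 + 60 + 66 + 52 + 48 + 50 + 53 + 55 + 54)/11 = 55.2727
Numerator Σ_{t=1}^{9}(x_t−x̄)(x_{t+2}−x̄) = -18.6942
Denominator Σ(x_t−x̄)² = 246.1818
r_2 = -18.6942 / 246.1818 = -0.076

-0.076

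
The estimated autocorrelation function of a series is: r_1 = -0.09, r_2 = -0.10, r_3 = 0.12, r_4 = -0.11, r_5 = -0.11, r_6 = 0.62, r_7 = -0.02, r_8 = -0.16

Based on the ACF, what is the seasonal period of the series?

6

The largest autocorrelation is r_6 = 0.62; the remaining lags stay at or below 0.12.
The dominant spike at lag 6 indicates a seasonal period of 6.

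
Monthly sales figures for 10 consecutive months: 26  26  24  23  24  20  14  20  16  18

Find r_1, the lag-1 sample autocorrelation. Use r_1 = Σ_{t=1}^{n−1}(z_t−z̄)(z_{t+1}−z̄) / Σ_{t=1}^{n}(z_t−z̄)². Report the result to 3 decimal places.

Mean z̄ = (26 + 26 + 24 + 23 + 24 + 20 + 14 + 20 + 16 + 18)/10 = 21.1000
Numerator Σ_{t=1}^{9}(z_t−z̄)(z_{t+1}−z̄) = 83.0900
Denominator Σ(z_t−z̄)² = 156.9000
r_1 = 83.0900 / 156.9000 = 0.530

0.530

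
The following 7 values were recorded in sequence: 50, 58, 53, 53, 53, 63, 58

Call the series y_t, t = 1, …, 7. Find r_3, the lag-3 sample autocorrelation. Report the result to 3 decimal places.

Mean ȳ = (50 + 58 + 53 + 53 + 53 + 63 + 58)/7 = 55.4286
Deviations from mean: -5.4286, 2.5714, -2.4286, -2.4286, -2.4286, 7.5714, 2.5714
Σ(y_t−ȳ)(y_{t+3}−ȳ) = (13.1837) + (-6.2449) + (-18.3878) + (-6.2449) = -17.6939
Denominator Σ(y_t−ȳ)² = 117.7143
r_3 = -17.6939 / 117.7143 = -0.150

-0.150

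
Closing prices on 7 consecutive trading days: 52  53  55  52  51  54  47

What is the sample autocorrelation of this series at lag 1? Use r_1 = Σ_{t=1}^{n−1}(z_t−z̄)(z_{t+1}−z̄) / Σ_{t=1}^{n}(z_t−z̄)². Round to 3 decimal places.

-0.225

Mean z̄ = (52 + 53 + 55 + 52 + 51 + 54 + 47)/7 = 52.0000
Deviations from mean: 0.0000, 1.0000, 3.0000, 0.0000, -1.0000, 2.0000, -5.0000
Numerator Σ_{t=1}^{6}(z_t−z̄)(z_{t+1}−z̄) = -9.0000
Denominator Σ(z_t−z̄)² = 40.0000
r_1 = -9.0000 / 40.0000 = -0.225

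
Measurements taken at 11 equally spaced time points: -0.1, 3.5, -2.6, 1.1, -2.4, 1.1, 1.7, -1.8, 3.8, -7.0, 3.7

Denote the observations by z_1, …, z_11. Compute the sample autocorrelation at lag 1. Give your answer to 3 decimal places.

-0.706

Mean z̄ = (-0.1 + 3.5 − 2.6 + 1.1 − 2.4 + 1.1 + 1.7 − 1.8 + 3.8 − 7.0 + 3.7)/11 = 0.0909
Numerator Σ_{t=1}^{10}(z_t−z̄)(z_{t+1}−z̄) = -77.8919
Denominator Σ(z_t−z̄)² = 110.3691
r_1 = -77.8919 / 110.3691 = -0.706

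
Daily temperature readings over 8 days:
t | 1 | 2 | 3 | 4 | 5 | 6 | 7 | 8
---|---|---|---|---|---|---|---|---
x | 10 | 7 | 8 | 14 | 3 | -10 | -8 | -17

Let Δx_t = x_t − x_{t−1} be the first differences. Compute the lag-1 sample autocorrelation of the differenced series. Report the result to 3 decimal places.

-0.116

First differences Δx: -3, 1, 6, -11, -13, 2, -9
Mean of differences = -3.8571
Numerator Σ(Δx_t−Δx̄)(Δx_{t+1}−Δx̄) = -36.7347
Denominator Σ(Δx_t−Δx̄)² = 316.8571
r_1(Δx) = -36.7347 / 316.8571 = -0.116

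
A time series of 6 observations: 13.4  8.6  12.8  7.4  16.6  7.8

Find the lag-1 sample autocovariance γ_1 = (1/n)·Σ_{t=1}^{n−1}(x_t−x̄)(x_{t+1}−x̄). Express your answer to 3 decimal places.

Mean x̄ = (13.4 + 8.6 + 12.8 + 7.4 + 16.6 + 7.8)/6 = 11.1000
Deviations: 2.3000, -2.5000, 1.7000, -3.7000, 5.5000, -3.3000
Σ_{t=1}^{5}(x_t−x̄)(x_{t+1}−x̄) = -54.7900
γ_1 = -54.7900 / 6 = -9.132

-9.132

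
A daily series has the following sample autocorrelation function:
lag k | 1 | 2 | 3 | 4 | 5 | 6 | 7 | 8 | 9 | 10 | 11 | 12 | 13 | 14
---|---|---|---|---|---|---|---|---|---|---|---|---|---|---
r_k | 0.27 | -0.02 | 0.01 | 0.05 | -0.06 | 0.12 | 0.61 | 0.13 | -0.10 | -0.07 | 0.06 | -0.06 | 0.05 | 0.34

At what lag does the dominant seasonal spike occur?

7

The largest autocorrelation is r_7 = 0.61, with a weaker echo at lag 14 (0.34); the remaining lags stay at or below 0.27.
The dominant spike at lag 7 indicates a seasonal period of 7.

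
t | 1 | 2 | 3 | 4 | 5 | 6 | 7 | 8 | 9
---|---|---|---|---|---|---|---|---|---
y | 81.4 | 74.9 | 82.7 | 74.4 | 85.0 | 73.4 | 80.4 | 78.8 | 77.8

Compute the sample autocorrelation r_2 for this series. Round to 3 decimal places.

0.655

Mean ȳ = (81.4 + 74.9 + 82.7 + 74.4 + 85.0 + 73.4 + 80.4 + 78.8 + 77.8)/9 = 78.7556
Numerator Σ_{t=1}^{7}(y_t−ȳ)(y_{t+2}−ȳ) = 83.6405
Denominator Σ(y_t−ȳ)² = 127.6822
r_2 = 83.6405 / 127.6822 = 0.655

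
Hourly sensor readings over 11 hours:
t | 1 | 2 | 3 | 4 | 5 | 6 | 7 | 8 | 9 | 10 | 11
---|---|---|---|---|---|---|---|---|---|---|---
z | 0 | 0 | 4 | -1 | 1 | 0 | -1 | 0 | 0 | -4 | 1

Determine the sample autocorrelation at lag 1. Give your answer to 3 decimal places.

-0.250

Mean z̄ = (0 + 0 + 4 − 1 + 1 + 0 − 1 + 0 + 0 − 4 + 1)/11 = 0.0000
Numerator Σ_{t=1}^{10}(z_t−z̄)(z_{t+1}−z̄) = -9.0000
Denominator Σ(z_t−z̄)² = 36.0000
r_1 = -9.0000 / 36.0000 = -0.250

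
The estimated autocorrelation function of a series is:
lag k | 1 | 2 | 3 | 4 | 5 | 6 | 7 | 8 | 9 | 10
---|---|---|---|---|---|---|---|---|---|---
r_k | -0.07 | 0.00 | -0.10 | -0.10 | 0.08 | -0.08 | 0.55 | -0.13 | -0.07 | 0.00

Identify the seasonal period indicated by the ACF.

The largest autocorrelation is r_7 = 0.55; the remaining lags stay at or below 0.08.
The dominant spike at lag 7 indicates a seasonal period of 7.

7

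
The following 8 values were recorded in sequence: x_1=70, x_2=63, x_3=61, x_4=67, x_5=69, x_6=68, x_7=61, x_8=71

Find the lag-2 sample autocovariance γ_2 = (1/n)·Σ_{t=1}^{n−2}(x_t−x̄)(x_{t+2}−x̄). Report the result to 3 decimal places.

Mean x̄ = (70 + 63 + 61 + 67 + 69 + 68 + 61 + 71)/8 = 66.2500
Σ_{t=1}^{6}(x_t−x̄)(x_{t+2}−x̄) = -41.3750
γ_2 = -41.3750 / 8 = -5.172

-5.172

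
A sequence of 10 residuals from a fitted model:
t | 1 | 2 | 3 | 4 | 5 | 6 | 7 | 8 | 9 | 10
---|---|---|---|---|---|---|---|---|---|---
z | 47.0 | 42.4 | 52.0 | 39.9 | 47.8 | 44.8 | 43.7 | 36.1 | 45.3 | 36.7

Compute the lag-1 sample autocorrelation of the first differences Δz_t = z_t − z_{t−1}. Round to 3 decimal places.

-0.773

First differences Δz: -4.6, 9.6, -12.1, 7.9, -3.0, -1.1, -7.6, 9.2, -8.6
Mean of differences = -1.1444
Numerator Σ(Δz_t−Δz̄)(Δz_{t+1}−Δz̄) = -414.9809
Denominator Σ(Δz_t−Δz̄)² = 536.9222
r_1(Δz) = -414.9809 / 536.9222 = -0.773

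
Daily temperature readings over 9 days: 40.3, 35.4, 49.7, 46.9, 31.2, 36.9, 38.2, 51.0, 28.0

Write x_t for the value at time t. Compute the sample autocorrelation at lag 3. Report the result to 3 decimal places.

Mean x̄ = (40.3 + 35.4 + 49.7 + 46.9 + 31.2 + 36.9 + 38.2 + 51.0 + 28.0)/9 = 39.7333
Σ(x_t−x̄)(x_{t+3}−x̄) = (4.0611) + (36.9778) + (-28.2389) + (-10.9889) + (-96.1422) + (33.2444) = -61.0867
Denominator Σ(x_t−x̄)² = 517.6000
r_3 = -61.0867 / 517.6000 = -0.118

-0.118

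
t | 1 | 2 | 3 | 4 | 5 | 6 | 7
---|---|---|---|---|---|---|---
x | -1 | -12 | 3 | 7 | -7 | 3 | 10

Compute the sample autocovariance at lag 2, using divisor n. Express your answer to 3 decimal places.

-22.665

Mean x̄ = (-1 − 12 + 3 + 7 − 7 + 3 + 10)/7 = 0.4286
Σ_{t=1}^{5}(x_t−x̄)(x_{t+2}−x̄) = -158.6531
γ_2 = -158.6531 / 7 = -22.665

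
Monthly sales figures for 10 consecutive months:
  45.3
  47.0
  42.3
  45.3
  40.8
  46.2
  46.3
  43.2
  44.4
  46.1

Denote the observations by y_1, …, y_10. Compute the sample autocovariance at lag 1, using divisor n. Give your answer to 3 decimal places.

Mean ȳ = (45.3 + 47.0 + 42.3 + 45.3 + 40.8 + 46.2 + 46.3 + 43.2 + 44.4 + 46.1)/10 = 44.6900
Σ_{t=1}^{9}(y_t−ȳ)(y_{t+1}−ȳ) = -13.7611
γ_1 = -13.7611 / 10 = -1.376

-1.376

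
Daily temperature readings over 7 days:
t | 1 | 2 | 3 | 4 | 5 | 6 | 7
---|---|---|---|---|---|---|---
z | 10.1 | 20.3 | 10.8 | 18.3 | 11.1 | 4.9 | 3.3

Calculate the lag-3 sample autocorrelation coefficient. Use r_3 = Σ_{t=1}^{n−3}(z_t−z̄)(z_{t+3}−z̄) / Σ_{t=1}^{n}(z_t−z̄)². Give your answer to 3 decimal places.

Mean z̄ = (10.1 + 20.3 + 10.8 + 18.3 + 11.1 + 4.9 + 3.3)/7 = 11.2571
Deviations from mean: -1.1571, 9.0429, -0.4571, 7.0429, -0.1571, -6.3571, -7.9571
Numerator Σ_{t=1}^{4}(z_t−z̄)(z_{t+3}−z̄) = -62.7055
Denominator Σ(z_t−z̄)² = 236.6771
r_3 = -62.7055 / 236.6771 = -0.265

-0.265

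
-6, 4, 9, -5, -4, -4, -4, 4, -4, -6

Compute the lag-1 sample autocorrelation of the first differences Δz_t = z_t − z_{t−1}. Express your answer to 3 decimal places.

First differences Δz: 10, 5, -14, 1, 0, 0, 8, -8, -2
Mean of differences = 0.0000
Numerator Σ(Δz_t−Δz̄)(Δz_{t+1}−Δz̄) = -82.0000
Denominator Σ(Δz_t−Δz̄)² = 454.0000
r_1(Δz) = -82.0000 / 454.0000 = -0.181

-0.181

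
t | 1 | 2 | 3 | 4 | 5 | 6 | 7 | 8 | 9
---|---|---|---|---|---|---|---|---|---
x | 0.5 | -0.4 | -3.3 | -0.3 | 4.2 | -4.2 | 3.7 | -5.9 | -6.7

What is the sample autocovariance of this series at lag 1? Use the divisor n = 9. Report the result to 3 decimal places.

-2.786

Mean x̄ = (0.5 − 0.4 − 3.3 − 0.3 + 4.2 − 4.2 + 3.7 − 5.9 − 6.7)/9 = -1.3778
Σ_{t=1}^{8}(x_t−x̄)(x_{t+1}−x̄) = -25.0705
γ_1 = -25.0705 / 9 = -2.786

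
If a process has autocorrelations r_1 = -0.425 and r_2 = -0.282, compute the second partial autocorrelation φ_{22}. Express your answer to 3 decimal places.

-0.565

φ_{22} = (r_2 − r_1²) / (1 − r_1²)
r_1² = (-0.425)² = 0.180625
Numerator = -0.282 − 0.1806 = -0.4626; denominator = 1 − 0.1806 = 0.8194
φ_{22} = -0.4626 / 0.8194 = -0.565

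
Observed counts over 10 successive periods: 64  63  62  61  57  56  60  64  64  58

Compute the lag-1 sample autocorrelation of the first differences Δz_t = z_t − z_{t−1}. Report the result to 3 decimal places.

First differences Δz: -1, -1, -1, -4, -1, 4, 4, 0, -6
Mean of differences = -0.6667
Numerator Σ(Δz_t−Δz̄)(Δz_{t+1}−Δz̄) = 22.2222
Denominator Σ(Δz_t−Δz̄)² = 84.0000
r_1(Δz) = 22.2222 / 84.0000 = 0.265

0.265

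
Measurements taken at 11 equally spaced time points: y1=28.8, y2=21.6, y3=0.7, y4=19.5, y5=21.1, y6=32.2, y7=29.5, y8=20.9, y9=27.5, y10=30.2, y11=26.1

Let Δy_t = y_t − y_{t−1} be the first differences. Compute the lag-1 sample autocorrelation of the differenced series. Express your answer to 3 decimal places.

First differences Δy: -7.2, -20.9, 18.8, 1.6, 11.1, -2.7, -8.6, 6.6, 2.7, -4.1
Mean of differences = -0.2700
Numerator Σ(Δy_t−Δȳ)(Δy_{t+1}−Δȳ) = -249.1109
Denominator Σ(Δy_t−Δȳ)² = 1116.0410
r_1(Δy) = -249.1109 / 1116.0410 = -0.223

-0.223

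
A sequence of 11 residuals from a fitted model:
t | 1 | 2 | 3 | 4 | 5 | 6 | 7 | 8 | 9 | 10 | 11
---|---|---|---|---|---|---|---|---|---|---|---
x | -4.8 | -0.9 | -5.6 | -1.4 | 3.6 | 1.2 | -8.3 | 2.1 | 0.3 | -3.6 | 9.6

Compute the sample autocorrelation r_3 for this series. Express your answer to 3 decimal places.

Mean x̄ = (-4.8 − 0.9 − 5.6 − 1.4 + 3.6 + 1.2 − 8.3 + 2.1 + 0.3 − 3.6 + 9.6)/11 = -0.7091
Numerator Σ_{t=1}^{8}(x_t−x̄)(x_{t+3}−x̄) = 62.8461
Denominator Σ(x_t−x̄)² = 244.5491
r_3 = 62.8461 / 244.5491 = 0.257

0.257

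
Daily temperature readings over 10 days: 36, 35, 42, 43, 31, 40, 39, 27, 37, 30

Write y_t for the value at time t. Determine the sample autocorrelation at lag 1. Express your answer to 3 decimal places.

-0.193

Mean ȳ = (36 + 35 + 42 + 43 + 31 + 40 + 39 + 27 + 37 + 30)/10 = 36.0000
Numerator Σ_{t=1}^{9}(y_t−ȳ)(y_{t+1}−ȳ) = -49.0000
Denominator Σ(y_t−ȳ)² = 254.0000
r_1 = -49.0000 / 254.0000 = -0.193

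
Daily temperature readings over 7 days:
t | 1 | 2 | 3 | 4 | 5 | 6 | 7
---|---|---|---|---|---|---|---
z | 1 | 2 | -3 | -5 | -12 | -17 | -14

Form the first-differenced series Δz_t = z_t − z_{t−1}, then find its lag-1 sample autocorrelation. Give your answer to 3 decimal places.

First differences Δz: 1, -5, -2, -7, -5, 3
Mean of differences = -2.5000
Numerator Σ(Δz_t−Δz̄)(Δz_{t+1}−Δz̄) = -14.7500
Denominator Σ(Δz_t−Δz̄)² = 75.5000
r_1(Δz) = -14.7500 / 75.5000 = -0.195

-0.195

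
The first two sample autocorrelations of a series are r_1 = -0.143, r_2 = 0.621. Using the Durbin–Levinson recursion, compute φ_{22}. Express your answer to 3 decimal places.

φ_{22} = (r_2 − r_1²) / (1 − r_1²)
r_1² = (-0.143)² = 0.020449
Numerator = 0.621 − 0.0204 = 0.6006; denominator = 1 − 0.0204 = 0.9796
φ_{22} = 0.6006 / 0.9796 = 0.613

0.613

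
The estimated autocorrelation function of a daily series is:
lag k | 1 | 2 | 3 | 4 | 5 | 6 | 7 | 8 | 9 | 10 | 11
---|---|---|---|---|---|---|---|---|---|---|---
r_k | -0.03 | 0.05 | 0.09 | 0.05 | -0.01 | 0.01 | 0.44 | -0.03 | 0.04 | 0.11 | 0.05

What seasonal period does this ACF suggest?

The largest autocorrelation is r_7 = 0.44; the remaining lags stay at or below 0.11.
The dominant spike at lag 7 indicates a seasonal period of 7.

7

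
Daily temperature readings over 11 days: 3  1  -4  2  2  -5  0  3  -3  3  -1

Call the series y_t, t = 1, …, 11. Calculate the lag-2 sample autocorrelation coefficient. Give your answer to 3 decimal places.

Mean ȳ = (3 + 1 − 4 + 2 + 2 − 5 + 0 + 3 − 3 + 3 − 1)/11 = 0.0909
Numerator Σ_{t=1}^{9}(y_t−ȳ)(y_{t+2}−ȳ) = -30.5620
Denominator Σ(y_t−ȳ)² = 86.9091
r_2 = -30.5620 / 86.9091 = -0.352

-0.352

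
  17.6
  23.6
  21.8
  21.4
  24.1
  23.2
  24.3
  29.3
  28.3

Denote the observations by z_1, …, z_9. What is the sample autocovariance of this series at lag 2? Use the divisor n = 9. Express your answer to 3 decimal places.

1.392

Mean z̄ = (17.6 + 23.6 + 21.8 + 21.4 + 24.1 + 23.2 + 24.3 + 29.3 + 28.3)/9 = 23.7333
Σ_{t=1}^{7}(z_t−z̄)(z_{t+2}−z̄) = 12.5311
γ_2 = 12.5311 / 9 = 1.392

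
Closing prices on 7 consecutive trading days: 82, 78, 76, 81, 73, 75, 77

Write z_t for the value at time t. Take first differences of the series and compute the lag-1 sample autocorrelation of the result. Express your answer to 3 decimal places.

First differences Δz: -4, -2, 5, -8, 2, 2
Mean of differences = -0.8333
Numerator Σ(Δz_t−Δz̄)(Δz_{t+1}−Δz̄) = -57.1944
Denominator Σ(Δz_t−Δz̄)² = 112.8333
r_1(Δz) = -57.1944 / 112.8333 = -0.507

-0.507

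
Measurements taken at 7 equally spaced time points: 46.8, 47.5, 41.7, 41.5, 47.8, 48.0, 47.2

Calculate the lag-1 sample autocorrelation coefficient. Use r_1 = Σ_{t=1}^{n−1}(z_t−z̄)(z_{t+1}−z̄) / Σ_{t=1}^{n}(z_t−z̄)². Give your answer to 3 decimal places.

0.224

Mean z̄ = (46.8 + 47.5 + 41.7 + 41.5 + 47.8 + 48.0 + 47.2)/7 = 45.7857
Deviations from mean: 1.0143, 1.7143, -4.0857, -4.2857, 2.0143, 2.2143, 1.4143
Σ(z_t−z̄)(z_{t+1}−z̄) = (1.7388) + (-7.0041) + (17.5102) + (-8.6327) + (4.4602) + (3.1316) = 11.2041
Denominator Σ(z_t−z̄)² = 49.9886
r_1 = 11.2041 / 49.9886 = 0.224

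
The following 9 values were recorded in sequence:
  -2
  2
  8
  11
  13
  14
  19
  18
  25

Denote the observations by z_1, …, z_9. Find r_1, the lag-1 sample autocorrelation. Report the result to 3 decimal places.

0.558

Mean z̄ = (-2 + 2 + 8 + 11 + 13 + 14 + 19 + 18 + 25)/9 = 12.0000
Numerator Σ_{t=1}^{8}(z_t−z̄)(z_{t+1}−z̄) = 319.0000
Denominator Σ(z_t−z̄)² = 572.0000
r_1 = 319.0000 / 572.0000 = 0.558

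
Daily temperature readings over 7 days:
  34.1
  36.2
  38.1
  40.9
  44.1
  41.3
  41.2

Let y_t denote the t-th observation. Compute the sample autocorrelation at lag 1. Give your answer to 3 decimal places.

0.541

Mean ȳ = (34.1 + 36.2 + 38.1 + 40.9 + 44.1 + 41.3 + 41.2)/7 = 39.4143
Deviations from mean: -5.3143, -3.2143, -1.3143, 1.4857, 4.6857, 1.8857, 1.7857
Numerator Σ_{t=1}^{6}(y_t−ȳ)(y_{t+1}−ȳ) = 38.5184
Denominator Σ(y_t−ȳ)² = 71.2086
r_1 = 38.5184 / 71.2086 = 0.541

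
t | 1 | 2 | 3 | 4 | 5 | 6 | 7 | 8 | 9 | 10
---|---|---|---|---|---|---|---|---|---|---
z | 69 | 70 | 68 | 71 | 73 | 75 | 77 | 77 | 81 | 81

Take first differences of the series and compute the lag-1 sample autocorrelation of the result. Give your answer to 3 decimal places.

-0.402

First differences Δz: 1, -2, 3, 2, 2, 2, 0, 4, 0
Mean of differences = 1.3333
Numerator Σ(Δz_t−Δz̄)(Δz_{t+1}−Δz̄) = -10.4444
Denominator Σ(Δz_t−Δz̄)² = 26.0000
r_1(Δz) = -10.4444 / 26.0000 = -0.402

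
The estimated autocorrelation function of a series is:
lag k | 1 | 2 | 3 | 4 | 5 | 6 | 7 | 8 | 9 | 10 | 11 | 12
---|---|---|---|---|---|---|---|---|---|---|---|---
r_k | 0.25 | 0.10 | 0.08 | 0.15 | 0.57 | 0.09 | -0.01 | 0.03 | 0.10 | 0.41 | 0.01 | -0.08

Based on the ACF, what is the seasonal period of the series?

5

The largest autocorrelation is r_5 = 0.57, with a weaker echo at lag 10 (0.41); the remaining lags stay at or below 0.25. The elevated value at lag 1 (0.25), dropping to 0.10 at lag 2, reflects decaying short-term dependence rather than seasonality.
The dominant spike at lag 5 indicates a seasonal period of 5.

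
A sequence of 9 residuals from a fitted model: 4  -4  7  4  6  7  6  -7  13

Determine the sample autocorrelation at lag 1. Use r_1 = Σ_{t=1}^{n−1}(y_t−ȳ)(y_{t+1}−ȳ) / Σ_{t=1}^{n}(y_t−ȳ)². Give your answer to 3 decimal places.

-0.455

Mean ȳ = (4 − 4 + 7 + 4 + 6 + 7 + 6 − 7 + 13)/9 = 4.0000
Numerator Σ_{t=1}^{8}(y_t−ȳ)(y_{t+1}−ȳ) = -133.0000
Denominator Σ(y_t−ȳ)² = 292.0000
r_1 = -133.0000 / 292.0000 = -0.455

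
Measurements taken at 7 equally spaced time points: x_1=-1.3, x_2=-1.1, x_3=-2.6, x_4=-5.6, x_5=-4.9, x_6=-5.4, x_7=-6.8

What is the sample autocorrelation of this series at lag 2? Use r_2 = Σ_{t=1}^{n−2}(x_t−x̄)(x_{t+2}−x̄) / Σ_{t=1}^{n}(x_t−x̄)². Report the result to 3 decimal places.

Mean x̄ = (-1.3 − 1.1 − 2.6 − 5.6 − 4.9 − 5.4 − 6.8)/7 = -3.9571
Deviations from mean: 2.6571, 2.8571, 1.3571, -1.6429, -0.9429, -1.4429, -2.8429
Numerator Σ_{t=1}^{5}(x_t−x̄)(x_{t+2}−x̄) = 2.6835
Denominator Σ(x_t−x̄)² = 30.8171
r_2 = 2.6835 / 30.8171 = 0.087

0.087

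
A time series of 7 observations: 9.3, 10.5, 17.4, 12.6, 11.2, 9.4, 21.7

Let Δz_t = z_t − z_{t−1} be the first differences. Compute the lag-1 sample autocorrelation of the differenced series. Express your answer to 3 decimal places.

-0.196

First differences Δz: 1.2, 6.9, -4.8, -1.4, -1.8, 12.3
Mean of differences = 2.0667
Numerator Σ(Δz_t−Δz̄)(Δz_{t+1}−Δz̄) = -39.7378
Denominator Σ(Δz_t−Δz̄)² = 202.9533
r_1(Δz) = -39.7378 / 202.9533 = -0.196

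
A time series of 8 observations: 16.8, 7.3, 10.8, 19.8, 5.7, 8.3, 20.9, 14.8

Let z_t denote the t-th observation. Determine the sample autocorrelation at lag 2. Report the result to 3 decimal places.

Mean z̄ = (16.8 + 7.3 + 10.8 + 19.8 + 5.7 + 8.3 + 20.9 + 14.8)/8 = 13.0500
Σ(z_t−z̄)(z_{t+2}−z̄) = (-8.4375) + (-38.8125) + (16.5375) + (-32.0625) + (-57.6975) + (-8.3125) = -128.7850
Denominator Σ(z_t−z̄)² = 239.0200
r_2 = -128.7850 / 239.0200 = -0.539

-0.539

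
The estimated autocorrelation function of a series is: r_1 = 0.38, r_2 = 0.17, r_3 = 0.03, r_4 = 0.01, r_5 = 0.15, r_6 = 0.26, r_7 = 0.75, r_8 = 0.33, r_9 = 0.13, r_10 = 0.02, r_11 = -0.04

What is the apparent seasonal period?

7

The largest autocorrelation is r_7 = 0.75; the remaining lags stay at or below 0.38. The elevated value at lag 1 (0.38), dropping to 0.17 at lag 2, reflects decaying short-term dependence rather than seasonality.
The dominant spike at lag 7 indicates a seasonal period of 7.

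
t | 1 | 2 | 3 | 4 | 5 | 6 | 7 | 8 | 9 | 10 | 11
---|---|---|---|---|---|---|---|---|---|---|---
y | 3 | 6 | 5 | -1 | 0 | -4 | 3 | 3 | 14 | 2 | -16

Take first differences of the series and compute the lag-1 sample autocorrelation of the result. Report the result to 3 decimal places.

0.057

First differences Δy: 3, -1, -6, 1, -4, 7, 0, 11, -12, -18
Mean of differences = -1.9000
Numerator Σ(Δy_t−Δȳ)(Δy_{t+1}−Δȳ) = 37.7900
Denominator Σ(Δy_t−Δȳ)² = 664.9000
r_1(Δy) = 37.7900 / 664.9000 = 0.057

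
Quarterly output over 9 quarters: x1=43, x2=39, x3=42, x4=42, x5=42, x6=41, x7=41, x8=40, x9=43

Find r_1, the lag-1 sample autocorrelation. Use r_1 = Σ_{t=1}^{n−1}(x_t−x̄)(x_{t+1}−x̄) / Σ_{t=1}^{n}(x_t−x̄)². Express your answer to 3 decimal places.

-0.436

Mean x̄ = (43 + 39 + 42 + 42 + 42 + 41 + 41 + 40 + 43)/9 = 41.4444
Numerator Σ_{t=1}^{8}(x_t−x̄)(x_{t+1}−x̄) = -6.1975
Denominator Σ(x_t−x̄)² = 14.2222
r_1 = -6.1975 / 14.2222 = -0.436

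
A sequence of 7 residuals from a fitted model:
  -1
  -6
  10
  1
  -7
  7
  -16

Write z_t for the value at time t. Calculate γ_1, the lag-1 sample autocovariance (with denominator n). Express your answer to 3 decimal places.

Mean z̄ = (-1 − 6 + 10 + 1 − 7 + 7 − 16)/7 = -1.7143
Deviations: 0.7143, -4.2857, 11.7143, 2.7143, -5.2857, 8.7143, -14.2857
Σ_{t=1}^{6}(z_t−z̄)(z_{t+1}−z̄) = -206.3673
γ_1 = -206.3673 / 7 = -29.481

-29.481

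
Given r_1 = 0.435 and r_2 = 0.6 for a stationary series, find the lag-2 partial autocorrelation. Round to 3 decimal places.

φ_{22} = (r_2 − r_1²) / (1 − r_1²)
r_1² = (0.435)² = 0.189225
Numerator = 0.6 − 0.1892 = 0.4108; denominator = 1 − 0.1892 = 0.8108
φ_{22} = 0.4108 / 0.8108 = 0.507

0.507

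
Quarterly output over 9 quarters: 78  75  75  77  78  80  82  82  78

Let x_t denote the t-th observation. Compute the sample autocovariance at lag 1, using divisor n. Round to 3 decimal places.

3.877

Mean x̄ = (78 + 75 + 75 + 77 + 78 + 80 + 82 + 82 + 78)/9 = 78.3333
Σ_{t=1}^{8}(x_t−x̄)(x_{t+1}−x̄) = 34.8889
γ_1 = 34.8889 / 9 = 3.877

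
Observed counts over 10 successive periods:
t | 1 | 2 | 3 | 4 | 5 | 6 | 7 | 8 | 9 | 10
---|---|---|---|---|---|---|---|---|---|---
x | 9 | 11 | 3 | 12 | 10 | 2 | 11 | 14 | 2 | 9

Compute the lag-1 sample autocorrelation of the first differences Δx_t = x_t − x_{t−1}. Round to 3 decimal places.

First differences Δx: 2, -8, 9, -2, -8, 9, 3, -12, 7
Mean of differences = 0.0000
Numerator Σ(Δx_t−Δx̄)(Δx_{t+1}−Δx̄) = -255.0000
Denominator Σ(Δx_t−Δx̄)² = 500.0000
r_1(Δx) = -255.0000 / 500.0000 = -0.510

-0.510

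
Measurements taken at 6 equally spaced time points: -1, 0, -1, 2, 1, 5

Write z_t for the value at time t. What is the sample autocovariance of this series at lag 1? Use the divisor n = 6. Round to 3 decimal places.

0.333

Mean z̄ = (-1 + 0 − 1 + 2 + 1 + 5)/6 = 1.0000
Deviations: -2.0000, -1.0000, -2.0000, 1.0000, 0.0000, 4.0000
Σ_{t=1}^{5}(z_t−z̄)(z_{t+1}−z̄) = 2.0000
γ_1 = 2.0000 / 6 = 0.333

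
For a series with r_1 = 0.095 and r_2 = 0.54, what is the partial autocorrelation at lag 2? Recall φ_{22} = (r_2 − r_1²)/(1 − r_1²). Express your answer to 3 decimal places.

φ_{22} = (r_2 − r_1²) / (1 − r_1²)
r_1² = (0.095)² = 0.009025
Numerator = 0.54 − 0.0090 = 0.5310; denominator = 1 − 0.0090 = 0.9910
φ_{22} = 0.5310 / 0.9910 = 0.536

0.536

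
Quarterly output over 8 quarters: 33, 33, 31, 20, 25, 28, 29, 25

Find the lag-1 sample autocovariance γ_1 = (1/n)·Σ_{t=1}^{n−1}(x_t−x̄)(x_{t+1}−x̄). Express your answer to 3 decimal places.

Mean x̄ = (33 + 33 + 31 + 20 + 25 + 28 + 29 + 25)/8 = 28.0000
Deviations: 5.0000, 5.0000, 3.0000, -8.0000, -3.0000, 0.0000, 1.0000, -3.0000
Σ_{t=1}^{7}(x_t−x̄)(x_{t+1}−x̄) = 37.0000
γ_1 = 37.0000 / 8 = 4.625

4.625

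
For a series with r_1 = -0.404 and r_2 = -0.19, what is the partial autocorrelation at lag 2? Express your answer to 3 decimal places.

-0.422

φ_{22} = (r_2 − r_1²) / (1 − r_1²)
r_1² = (-0.404)² = 0.163216
Numerator = -0.19 − 0.1632 = -0.3532; denominator = 1 − 0.1632 = 0.8368
φ_{22} = -0.3532 / 0.8368 = -0.422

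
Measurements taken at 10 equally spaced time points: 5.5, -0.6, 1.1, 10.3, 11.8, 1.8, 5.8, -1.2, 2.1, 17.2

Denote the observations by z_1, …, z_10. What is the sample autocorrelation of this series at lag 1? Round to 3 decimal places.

-0.028

Mean z̄ = (5.5 − 0.6 + 1.1 + 10.3 + 11.8 + 1.8 + 5.8 − 1.2 + 2.1 + 17.2)/10 = 5.3800
Numerator Σ_{t=1}^{9}(z_t−z̄)(z_{t+1}−z̄) = -9.0324
Denominator Σ(z_t−z̄)² = 326.2760
r_1 = -9.0324 / 326.2760 = -0.028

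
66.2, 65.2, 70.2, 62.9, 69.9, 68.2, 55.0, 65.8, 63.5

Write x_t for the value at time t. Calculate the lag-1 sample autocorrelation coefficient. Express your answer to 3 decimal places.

Mean x̄ = (66.2 + 65.2 + 70.2 + 62.9 + 69.9 + 68.2 + 55.0 + 65.8 + 63.5)/9 = 65.2111
Numerator Σ_{t=1}^{8}(x_t−x̄)(x_{t+1}−x̄) = -45.9590
Denominator Σ(x_t−x̄)² = 169.6689
r_1 = -45.9590 / 169.6689 = -0.271

-0.271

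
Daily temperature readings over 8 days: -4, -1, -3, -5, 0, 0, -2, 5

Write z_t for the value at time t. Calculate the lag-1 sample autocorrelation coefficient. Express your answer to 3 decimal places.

-0.049

Mean z̄ = (-4 − 1 − 3 − 5 + 0 + 0 − 2 + 5)/8 = -1.2500
Deviations from mean: -2.7500, 0.2500, -1.7500, -3.7500, 1.2500, 1.2500, -0.7500, 6.2500
Σ(z_t−z̄)(z_{t+1}−z̄) = (-0.6875) + (-0.4375) + (6.5625) + (-4.6875) + (1.5625) + (-0.9375) + (-4.6875) = -3.3125
Denominator Σ(z_t−z̄)² = 67.5000
r_1 = -3.3125 / 67.5000 = -0.049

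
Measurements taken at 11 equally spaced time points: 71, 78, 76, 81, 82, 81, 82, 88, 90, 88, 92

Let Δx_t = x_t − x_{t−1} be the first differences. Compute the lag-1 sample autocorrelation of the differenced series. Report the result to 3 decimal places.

First differences Δx: 7, -2, 5, 1, -1, 1, 6, 2, -2, 4
Mean of differences = 2.1000
Numerator Σ(Δx_t−Δx̄)(Δx_{t+1}−Δx̄) = -40.4100
Denominator Σ(Δx_t−Δx̄)² = 96.9000
r_1(Δx) = -40.4100 / 96.9000 = -0.417

-0.417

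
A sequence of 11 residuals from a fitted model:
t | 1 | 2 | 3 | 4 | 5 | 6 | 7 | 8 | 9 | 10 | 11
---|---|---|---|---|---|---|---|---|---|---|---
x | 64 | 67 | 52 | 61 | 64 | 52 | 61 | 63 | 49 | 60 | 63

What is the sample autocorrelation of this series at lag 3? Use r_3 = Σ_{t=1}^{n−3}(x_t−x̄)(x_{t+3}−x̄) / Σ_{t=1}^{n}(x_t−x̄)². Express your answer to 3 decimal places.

0.591

Mean x̄ = (64 + 67 + 52 + 61 + 64 + 52 + 61 + 63 + 49 + 60 + 63)/11 = 59.6364
Numerator Σ_{t=1}^{8}(x_t−x̄)(x_{t+3}−x̄) = 205.9669
Denominator Σ(x_t−x̄)² = 348.5455
r_3 = 205.9669 / 348.5455 = 0.591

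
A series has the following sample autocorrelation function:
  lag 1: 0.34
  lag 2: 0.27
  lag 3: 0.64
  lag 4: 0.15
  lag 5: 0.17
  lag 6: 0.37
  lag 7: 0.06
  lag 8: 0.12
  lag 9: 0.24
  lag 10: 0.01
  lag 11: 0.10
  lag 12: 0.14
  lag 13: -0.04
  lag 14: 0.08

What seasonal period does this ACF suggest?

3

The largest autocorrelation is r_3 = 0.64, with a weaker echo at lag 6 (0.37); the remaining lags stay at or below 0.34. The elevated value at lag 1 (0.34), dropping to 0.27 at lag 2, reflects decaying short-term dependence rather than seasonality.
The dominant spike at lag 3 indicates a seasonal period of 3.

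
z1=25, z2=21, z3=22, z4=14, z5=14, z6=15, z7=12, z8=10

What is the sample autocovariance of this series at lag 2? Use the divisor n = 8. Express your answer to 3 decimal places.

5.824

Mean z̄ = (25 + 21 + 22 + 14 + 14 + 15 + 12 + 10)/8 = 16.6250
Deviations: 8.3750, 4.3750, 5.3750, -2.6250, -2.6250, -1.6250, -4.6250, -6.6250
Σ_{t=1}^{6}(z_t−z̄)(z_{t+2}−z̄) = 46.5938
γ_2 = 46.5938 / 8 = 5.824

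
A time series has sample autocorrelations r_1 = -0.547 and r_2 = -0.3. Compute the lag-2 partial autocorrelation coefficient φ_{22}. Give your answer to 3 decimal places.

-0.855

φ_{22} = (r_2 − r_1²) / (1 − r_1²)
r_1² = (-0.547)² = 0.299209
Numerator = -0.3 − 0.2992 = -0.5992; denominator = 1 − 0.2992 = 0.7008
φ_{22} = -0.5992 / 0.7008 = -0.855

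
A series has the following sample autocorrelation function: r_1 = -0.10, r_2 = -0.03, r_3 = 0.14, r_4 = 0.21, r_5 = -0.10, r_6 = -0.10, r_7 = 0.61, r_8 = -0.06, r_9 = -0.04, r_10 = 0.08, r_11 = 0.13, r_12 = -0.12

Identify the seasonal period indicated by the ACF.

The largest autocorrelation is r_7 = 0.61; the remaining lags stay at or below 0.21.
The dominant spike at lag 7 indicates a seasonal period of 7.

7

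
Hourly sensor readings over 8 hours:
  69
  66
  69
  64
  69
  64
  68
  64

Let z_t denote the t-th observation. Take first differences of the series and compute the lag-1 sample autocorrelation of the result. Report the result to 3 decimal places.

-0.898

First differences Δz: -3, 3, -5, 5, -5, 4, -4
Mean of differences = -0.7143
Numerator Σ(Δz_t−Δz̄)(Δz_{t+1}−Δz̄) = -109.0816
Denominator Σ(Δz_t−Δz̄)² = 121.4286
r_1(Δz) = -109.0816 / 121.4286 = -0.898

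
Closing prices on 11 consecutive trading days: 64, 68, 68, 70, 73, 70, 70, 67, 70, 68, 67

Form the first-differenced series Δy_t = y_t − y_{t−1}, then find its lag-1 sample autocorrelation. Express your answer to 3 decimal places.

-0.268

First differences Δy: 4, 0, 2, 3, -3, 0, -3, 3, -2, -1
Mean of differences = 0.3000
Numerator Σ(Δy_t−Δȳ)(Δy_{t+1}−Δȳ) = -16.0900
Denominator Σ(Δy_t−Δȳ)² = 60.1000
r_1(Δy) = -16.0900 / 60.1000 = -0.268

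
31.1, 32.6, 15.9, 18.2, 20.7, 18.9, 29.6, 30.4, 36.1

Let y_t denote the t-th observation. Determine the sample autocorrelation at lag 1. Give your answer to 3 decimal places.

Mean ȳ = (31.1 + 32.6 + 15.9 + 18.2 + 20.7 + 18.9 + 29.6 + 30.4 + 36.1)/9 = 25.9444
Numerator Σ_{t=1}^{8}(y_t−ȳ)(y_{t+1}−ȳ) = 158.5947
Denominator Σ(y_t−ȳ)² = 445.2222
r_1 = 158.5947 / 445.2222 = 0.356

0.356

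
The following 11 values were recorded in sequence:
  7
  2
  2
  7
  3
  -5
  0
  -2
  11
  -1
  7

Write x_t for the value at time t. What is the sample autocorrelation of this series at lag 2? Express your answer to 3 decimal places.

Mean x̄ = (7 + 2 + 2 + 7 + 3 − 5 + 0 − 2 + 11 − 1 + 7)/11 = 2.8182
Numerator Σ_{t=1}^{9}(x_t−x̄)(x_{t+2}−x̄) = 27.0248
Denominator Σ(x_t−x̄)² = 227.6364
r_2 = 27.0248 / 227.6364 = 0.119

0.119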